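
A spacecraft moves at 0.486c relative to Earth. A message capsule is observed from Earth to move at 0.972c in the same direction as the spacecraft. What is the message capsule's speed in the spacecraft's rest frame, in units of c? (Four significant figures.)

Transform to the spacecraft's frame: u' = (u − v)/(1 − uv/c²).
u' = (0.972 − 0.486)/(1 − 0.972×0.486) = 0.486/0.527608 = 0.92114.
Speed in the spacecraft's frame: 0.9211c (in the same direction).

0.9211c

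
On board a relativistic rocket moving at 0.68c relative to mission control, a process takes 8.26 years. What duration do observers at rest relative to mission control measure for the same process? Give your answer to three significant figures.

γ = 1/√(1 − β²) = 1/√(1 − 0.4624) = 1/√0.5376 = 1/0.733212 = 1.3639.
Time dilation: Δt = γ·Δτ = 1.3639 × 8.26 = 11.3 years.

11.3 years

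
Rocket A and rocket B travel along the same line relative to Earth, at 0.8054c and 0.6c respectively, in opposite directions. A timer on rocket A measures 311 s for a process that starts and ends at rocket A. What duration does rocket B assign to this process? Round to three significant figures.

The velocity of rocket A relative to rocket B is (0.8054 + 0.6)c / (1 + 0.8054×0.6) = 0.94752c; relative speed 0.94752c.
γ for this relative speed: γ = 1/√(1 − 0.897794) = 3.128.
Rocket A's interval is proper; time dilation gives Δt_B = γΔτ = 3.128 × 311 s = 973 s.

973 s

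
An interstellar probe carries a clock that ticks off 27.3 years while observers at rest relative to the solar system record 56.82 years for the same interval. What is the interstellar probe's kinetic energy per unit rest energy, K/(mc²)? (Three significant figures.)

1.08

From Δt = γΔτ: γ = 56.82/27.3 = 2.08132.
Since K = (γ−1)mc², K/(mc²) = 2.08132 − 1 = 1.08.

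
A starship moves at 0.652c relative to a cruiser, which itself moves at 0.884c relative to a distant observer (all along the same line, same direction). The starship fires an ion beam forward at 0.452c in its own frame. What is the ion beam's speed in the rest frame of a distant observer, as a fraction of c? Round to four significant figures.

0.9903c

First combine the ion beam and starship (S''→S'): u₁ = (0.452 + 0.652)/(1 + 0.452×0.652) = 1.104/1.294704 = 0.8527.
Then combine with the cruiser (S'→S): u = (0.8527 + 0.884)/(1 + 0.8527×0.884) = 1.7367/1.7537868 = 0.99026.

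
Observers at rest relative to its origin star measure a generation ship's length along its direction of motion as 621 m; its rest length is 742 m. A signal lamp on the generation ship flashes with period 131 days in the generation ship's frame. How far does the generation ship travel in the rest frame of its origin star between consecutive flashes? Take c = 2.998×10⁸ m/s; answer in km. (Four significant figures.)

From L = L₀/γ: γ = 742/621 = 1.19485.
β = √(1 − 1/γ²) = 0.54732. Lab-frame period = γτ = 1.19485×131 days = 156.53 days. Distance = βc × γτ = 0.54732 × 2.998×10⁸ m/s × 13524192 s = 2.2191×10^15 m = 2.219×10^12 km.

2.219×10^12 km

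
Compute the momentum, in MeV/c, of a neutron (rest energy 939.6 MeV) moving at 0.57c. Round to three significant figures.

γ = 1/√(1 − β²) = 1/√(1 − 0.3249) = 1/√0.6751 = 1/0.821645 = 1.2171.
Momentum: p = γβ·mc = 1.2171 × 0.57 × 939.6 MeV/c = 652 MeV/c.

652 MeV/c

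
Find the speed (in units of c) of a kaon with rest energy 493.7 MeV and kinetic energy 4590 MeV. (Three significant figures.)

0.995c

K = (γ−1)mc², so γ = 1 + 4590/493.7 = 10.297.
Then v/c = √(1 − γ⁻²) = √(1 − 0.00943145) = √0.99056855 = 0.995.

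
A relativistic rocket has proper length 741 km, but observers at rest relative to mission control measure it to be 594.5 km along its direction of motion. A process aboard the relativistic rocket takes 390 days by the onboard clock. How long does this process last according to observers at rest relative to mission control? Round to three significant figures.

Length contraction gives γ = L₀/L = 741/594.5 = 1.24643.
Δt = γΔτ = 1.24643 × 390 = 486 days.

486 days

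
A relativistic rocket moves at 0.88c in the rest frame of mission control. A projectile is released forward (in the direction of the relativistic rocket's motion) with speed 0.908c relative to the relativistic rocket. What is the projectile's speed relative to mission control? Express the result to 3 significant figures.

0.994c

In units of c, u = (u' + v)/(1 + u'v) with u' = 0.908 and v = 0.88.
Numerator: 0.908 + 0.88 = 1.788. Denominator: 1 + (0.908)(0.88) = 1.79904.
u = 1.788/1.79904 = 0.99386, so the speed is 0.994c.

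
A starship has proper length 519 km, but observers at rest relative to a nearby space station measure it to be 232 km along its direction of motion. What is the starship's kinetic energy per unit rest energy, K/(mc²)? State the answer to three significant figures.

1.24

From L = L₀/γ: γ = 519/232 = 2.23707.
Since K = (γ−1)mc², K/(mc²) = 2.23707 − 1 = 1.24.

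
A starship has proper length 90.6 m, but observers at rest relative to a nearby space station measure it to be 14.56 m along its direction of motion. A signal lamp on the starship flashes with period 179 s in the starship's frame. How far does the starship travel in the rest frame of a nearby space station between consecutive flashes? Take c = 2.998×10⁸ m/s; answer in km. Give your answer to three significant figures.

Length contraction gives γ = L₀/L = 90.6/14.56 = 6.22253.
β = √(1 − 1/γ²) = 0.987. Lab-frame period = γτ = 6.22253×179 s = 1113.8 s. Distance = βc × γτ = 0.987 × 2.998×10⁸ m/s × 1113.8 s = 3.2958×10^11 m = 3.30×10^8 km.

3.30×10^8 km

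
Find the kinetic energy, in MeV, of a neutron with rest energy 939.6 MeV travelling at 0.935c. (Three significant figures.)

β² = 0.874225, so γ = 1/√0.125775 = 2.8197.
Kinetic energy: K = (γ − 1)mc² = (2.8197 − 1) × 939.6 MeV = 1.8197 × 939.6 = 1710 MeV.

1710 MeV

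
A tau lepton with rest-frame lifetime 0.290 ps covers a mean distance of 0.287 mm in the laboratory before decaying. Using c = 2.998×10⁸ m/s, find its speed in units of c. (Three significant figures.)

0.957c

d = βγcτ ⇒ βγ = d/(cτ) = 2.870×10^-4 m / (8.6942×10^-5 m) = 3.3011.
β = (βγ)/√(1+(βγ)²) = 3.3011/√11.8973 = 0.957.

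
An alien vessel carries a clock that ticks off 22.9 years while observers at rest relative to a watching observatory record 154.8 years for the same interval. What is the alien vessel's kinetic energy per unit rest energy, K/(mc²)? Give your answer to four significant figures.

From Δt = γΔτ: γ = 154.8/22.9 = 6.75983.
K/(mc²) = γ − 1 = 6.75983 − 1 = 5.760.

5.760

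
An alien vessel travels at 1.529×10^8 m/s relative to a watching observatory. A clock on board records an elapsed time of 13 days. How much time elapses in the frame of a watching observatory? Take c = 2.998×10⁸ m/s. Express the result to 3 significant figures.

15.1 days

β = v/c = (1.529×10^8 m/s)/(2.998×10⁸ m/s) = 0.510007.
γ = 1/√(1 − β²) = 1/√(1 − 0.2601071) = 1/√0.7398929 = 1/0.86017 = 1.1626.
The onboard clock measures proper time, so the interval in the rest frame of a watching observatory is dilated: Δt = γ·Δτ = 1.1626 × 13 days = 15.1 days.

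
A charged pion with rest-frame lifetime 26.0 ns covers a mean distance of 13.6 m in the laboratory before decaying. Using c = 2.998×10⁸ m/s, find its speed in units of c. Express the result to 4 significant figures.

0.8676c

Lab distance = (lab lifetime)·v = γτ·βc, so βγ = d/(cτ) = 13.60/(2.998×10⁸ × 2.600×10^-8) = 1.7448.
With βγ = 1.7448: γ² = 1 + (βγ)² = 4.04433, and β = (βγ)/γ = 1.7448/2.01105 = 0.8676.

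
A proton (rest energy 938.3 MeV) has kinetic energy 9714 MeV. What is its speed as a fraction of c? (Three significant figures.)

0.996c

γ = 1 + K/(mc²) = 1 + 9714/938.3 = 11.353.
β = √(1 − 1/γ²) = √(1 − 0.00775852) = √0.99224148 = 0.996.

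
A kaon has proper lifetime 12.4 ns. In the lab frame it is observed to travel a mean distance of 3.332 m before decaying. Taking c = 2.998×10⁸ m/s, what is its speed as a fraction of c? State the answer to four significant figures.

d = βγcτ ⇒ βγ = d/(cτ) = 3.332 m / (3.71752 m) = 0.8963.
β = (βγ)/√(1+(βγ)²) = 0.8963/√1.803354 = 0.6674.

0.6674c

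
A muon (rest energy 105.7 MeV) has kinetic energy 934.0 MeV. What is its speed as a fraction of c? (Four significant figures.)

0.9948c

γ = 1 + K/(mc²) = 1 + 934.0/105.7 = 9.8363.
β = √(1 − 1/γ²) = √(1 − 0.0103356) = √0.9896644 = 0.9948.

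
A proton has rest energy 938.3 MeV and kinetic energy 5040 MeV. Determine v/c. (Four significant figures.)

γ = 1 + K/(mc²) = 1 + 5040/938.3 = 6.3714.
β = √(1 − 1/γ²) = √(1 − 0.0246337) = √0.9753663 = 0.9876.

0.9876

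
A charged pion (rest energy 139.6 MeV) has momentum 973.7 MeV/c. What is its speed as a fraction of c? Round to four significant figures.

βγ = pc/(mc²) = 973.7/139.6 = 6.9749.
Since γ² = 1 + (βγ)² = 49.6492, γ = √49.6492 = 7.04622, and β = (βγ)/γ = 6.9749/7.04622 = 0.9899.

0.9899c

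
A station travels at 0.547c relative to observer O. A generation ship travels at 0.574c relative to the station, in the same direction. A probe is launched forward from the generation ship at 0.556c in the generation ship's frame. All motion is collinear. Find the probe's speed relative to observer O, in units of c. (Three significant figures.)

0.956c

Compose velocities in two stages. Stage 1 (into S'): u₁ = (0.556+0.574)/(1+0.556×0.574) = 0.85662.
Stage 2 (into S): u = (0.85662+0.547)/(1+0.85662×0.547) = 0.95577, so the speed is 0.956c.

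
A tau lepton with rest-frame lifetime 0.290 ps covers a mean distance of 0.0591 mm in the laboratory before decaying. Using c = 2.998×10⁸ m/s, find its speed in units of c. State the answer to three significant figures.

0.562c

Lab distance = (lab lifetime)·v = γτ·βc, so βγ = d/(cτ) = 5.910×10^-5/(2.998×10⁸ × 2.900×10^-13) = 0.67976.
With βγ = 0.67976: γ² = 1 + (βγ)² = 1.462074, and β = (βγ)/γ = 0.67976/1.20916 = 0.562.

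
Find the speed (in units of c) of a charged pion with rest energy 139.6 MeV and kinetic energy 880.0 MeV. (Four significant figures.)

K = (γ−1)mc², so γ = 1 + 880.0/139.6 = 7.3037.
Then v/c = √(1 − γ⁻²) = √(1 − 0.0187462) = √0.9812538 = 0.9906.

0.9906c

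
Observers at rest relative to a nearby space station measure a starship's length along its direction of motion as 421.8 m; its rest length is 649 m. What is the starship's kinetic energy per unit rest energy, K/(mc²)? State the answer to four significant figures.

0.5386

Length contraction gives γ = L₀/L = 649/421.8 = 1.53864.
K/(mc²) = γ − 1 = 1.53864 − 1 = 0.5386.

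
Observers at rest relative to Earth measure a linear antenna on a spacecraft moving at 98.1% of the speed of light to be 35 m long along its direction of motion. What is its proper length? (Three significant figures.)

β² = 0.962361, so γ = 1/√0.037639 = 5.1544.
Proper length: L₀ = γ·L = 5.1544 × 35 = 180 m.

180 m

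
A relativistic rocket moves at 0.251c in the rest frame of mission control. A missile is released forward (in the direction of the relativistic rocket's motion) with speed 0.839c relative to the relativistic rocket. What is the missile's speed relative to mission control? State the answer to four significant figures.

In units of c, u = (u' + v)/(1 + u'v) with u' = 0.839 and v = 0.251.
Numerator: 0.839 + 0.251 = 1.09. Denominator: 1 + (0.839)(0.251) = 1.210589.
u = 1.09/1.210589 = 0.90039, so the speed is 0.9004c.

0.9004c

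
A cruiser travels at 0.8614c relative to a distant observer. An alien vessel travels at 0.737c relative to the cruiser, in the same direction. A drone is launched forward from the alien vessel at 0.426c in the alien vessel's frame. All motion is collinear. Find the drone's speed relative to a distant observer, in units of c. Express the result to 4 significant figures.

0.9910c

Compose velocities in two stages. Stage 1 (into S'): u₁ = (0.426+0.737)/(1+0.426×0.737) = 0.88511.
Stage 2 (into S): u = (0.88511+0.8614)/(1+0.88511×0.8614) = 0.99096, so the speed is 0.9910c.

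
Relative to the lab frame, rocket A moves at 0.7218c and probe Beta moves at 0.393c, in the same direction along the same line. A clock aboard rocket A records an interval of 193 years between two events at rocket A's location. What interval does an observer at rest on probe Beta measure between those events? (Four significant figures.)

Transform rocket A's velocity into probe Beta's frame: (0.7218 − 0.393)/(1 − 0.7218·0.393) = 0.3288/0.7163326, so the relative speed is 0.459c.
At |u| = 0.459c, γ = (1 − 0.210681)^(−1/2) = 1.1256.
The clock on rocket A records proper time, so probe Beta measures Δt = γΔτ = 1.1256 × 193 = 217.2 years.

217.2 years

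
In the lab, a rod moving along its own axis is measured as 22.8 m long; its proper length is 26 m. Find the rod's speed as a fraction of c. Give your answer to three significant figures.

Length contraction gives γ = L₀/L = 26/22.8 = 1.1404.
β = √(1 − 1/γ²) = √0.231072 = 0.481.

0.481c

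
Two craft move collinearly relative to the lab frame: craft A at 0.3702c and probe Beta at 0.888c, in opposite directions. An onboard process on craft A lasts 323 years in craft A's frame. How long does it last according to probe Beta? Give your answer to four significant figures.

1005 years

The velocity of craft A relative to probe Beta is (0.3702 + 0.888)c / (1 + 0.3702×0.888) = 0.94691c; relative speed 0.94691c.
γ for this relative speed: γ = 1/√(1 − 0.896639) = 3.1104.
Craft A's interval is proper; time dilation gives Δt_B = γΔτ = 3.1104 × 323 years = 1005 years.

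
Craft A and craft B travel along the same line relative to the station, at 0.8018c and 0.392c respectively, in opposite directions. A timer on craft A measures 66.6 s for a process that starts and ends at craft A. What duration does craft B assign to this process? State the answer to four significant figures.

Speed of craft A in craft B's frame: u = (v_A + v_B)/(1 + v_A v_B/c²) = (0.8018 + 0.392)/(1 + 0.8018×0.392) = 1.1938/1.3143056 = 0.90831; |u| = 0.90831c.
At |u| = 0.90831c, γ = (1 − 0.825027)^(−1/2) = 2.3906.
The clock on craft A records proper time, so craft B measures Δt = γΔτ = 2.3906 × 66.6 = 159.2 s.

159.2 s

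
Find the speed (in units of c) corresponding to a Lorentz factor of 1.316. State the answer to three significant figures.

β = √(1 − 1/γ²) = √(1 − 1/1.731856) = √0.422585 = 0.650.

0.650c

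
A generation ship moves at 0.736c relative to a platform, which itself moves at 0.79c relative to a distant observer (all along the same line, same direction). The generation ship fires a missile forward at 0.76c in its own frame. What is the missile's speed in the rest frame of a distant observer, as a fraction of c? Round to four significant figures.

Apply u = (u'+v)/(1+u'v) twice. Missile in the platform frame: (0.76+0.736)/(1+0.76·0.736) = 1.496/1.55936 = 0.95937c.
That velocity, transformed to the rest frame of a distant observer: (0.95937+0.79)/(1+0.95937·0.79) = 1.74937/1.7579023 = 0.99515c.

0.9951c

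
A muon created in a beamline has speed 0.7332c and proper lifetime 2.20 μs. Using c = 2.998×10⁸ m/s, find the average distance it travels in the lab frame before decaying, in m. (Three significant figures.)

γ = 1/√(1 − β²) = 1/√(1 − 0.53758224) = 1/√0.46241776 = 1/0.680013 = 1.4706.
Lab-frame lifetime: Δt = γτ = 1.4706 × 2.20 μs = 3.2353 μs.
Distance: d = vΔt = 0.7332 × 2.998×10⁸ m/s × 3.2353×10^-6 s = 711 m.

711 m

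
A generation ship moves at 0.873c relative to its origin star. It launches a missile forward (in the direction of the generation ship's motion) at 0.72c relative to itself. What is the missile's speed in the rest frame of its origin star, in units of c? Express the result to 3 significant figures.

0.978c

In units of c, u = (u' + v)/(1 + u'v) with u' = 0.72 and v = 0.873.
Numerator: 0.72 + 0.873 = 1.593. Denominator: 1 + (0.72)(0.873) = 1.62856.
u = 1.593/1.62856 = 0.97816, so the speed is 0.978c.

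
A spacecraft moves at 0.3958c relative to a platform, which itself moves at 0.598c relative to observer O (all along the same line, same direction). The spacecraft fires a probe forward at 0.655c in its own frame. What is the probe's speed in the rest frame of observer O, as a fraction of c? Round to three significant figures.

0.956c

Apply u = (u'+v)/(1+u'v) twice. Probe in the platform frame: (0.655+0.3958)/(1+0.655·0.3958) = 1.0508/1.259249 = 0.83447c.
That velocity, transformed to the rest frame of observer O: (0.83447+0.598)/(1+0.83447·0.598) = 1.43247/1.49901306 = 0.95561c.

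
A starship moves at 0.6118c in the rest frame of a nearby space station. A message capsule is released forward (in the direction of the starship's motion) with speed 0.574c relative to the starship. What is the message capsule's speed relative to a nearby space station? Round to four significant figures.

0.8776c

In units of c, u = (u' + v)/(1 + u'v) with u' = 0.574 and v = 0.6118.
Numerator: 0.574 + 0.6118 = 1.1858. Denominator: 1 + (0.574)(0.6118) = 1.3511732.
u = 1.1858/1.3511732 = 0.87761, so the speed is 0.8776c.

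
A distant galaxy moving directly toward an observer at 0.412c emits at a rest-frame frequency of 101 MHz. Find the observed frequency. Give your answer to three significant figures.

157 MHz

Relativistic Doppler (source moving toward): f_obs = f_src · √((1+β)/(1−β)).
With β = 0.412: factor = √(1.412/0.588) = 1.5496.
f_obs = 101 × 1.5496 = 157 MHz.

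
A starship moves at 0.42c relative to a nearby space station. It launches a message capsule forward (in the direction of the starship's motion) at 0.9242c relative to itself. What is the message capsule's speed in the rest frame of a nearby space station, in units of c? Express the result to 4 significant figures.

0.9683c

Relativistic velocity addition: u = (u' + v)/(1 + u'v/c²), with u' = 0.9242c and v = 0.42c.
Numerator: 0.9242 + 0.42 = 1.3442. Denominator: 1 + (0.9242)(0.42) = 1.388164.
u = 1.3442/1.388164 = 0.96833, so the speed is 0.9683c.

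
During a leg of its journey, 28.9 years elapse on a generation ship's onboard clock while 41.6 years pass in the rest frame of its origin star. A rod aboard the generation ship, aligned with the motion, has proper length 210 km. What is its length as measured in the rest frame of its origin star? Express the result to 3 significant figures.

146 km

γ = Δt/Δτ = 41.6/28.9 = 1.43945.
The rod contracts by the same γ: 210 km / 1.43945 = 146 km.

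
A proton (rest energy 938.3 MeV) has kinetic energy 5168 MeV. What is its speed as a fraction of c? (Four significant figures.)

K = (γ−1)mc², so γ = 1 + 5168/938.3 = 6.5078.
Then v/c = √(1 − γ⁻²) = √(1 − 0.0236119) = √0.9763881 = 0.9881.

0.9881c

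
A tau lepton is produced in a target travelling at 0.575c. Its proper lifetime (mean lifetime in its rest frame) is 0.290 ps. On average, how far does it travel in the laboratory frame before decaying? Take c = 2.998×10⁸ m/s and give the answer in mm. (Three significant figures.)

0.0611 mm

γ = 1/√(1 − β²) = 1/√(1 − 0.330625) = 1/√0.669375 = 1/0.818153 = 1.2223.
Lab-frame lifetime: Δt = γτ = 1.2223 × 0.290 ps = 0.35447 ps.
Distance: d = vΔt = 0.575 × 2.998×10⁸ m/s × 3.5447×10^-13 s = 6.11×10^-5 m = 0.0611 mm.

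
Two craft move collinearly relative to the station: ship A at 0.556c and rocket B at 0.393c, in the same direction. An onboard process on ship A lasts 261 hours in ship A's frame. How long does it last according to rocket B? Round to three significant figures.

267 hours

Speed of ship A in rocket B's frame: u = (v_A − v_B)/(1 − v_A v_B/c²) = (0.556 − 0.393)/(1 − 0.556×0.393) = 0.163/0.781492 = 0.20858; |u| = 0.20858c.
γ for this relative speed: γ = 1/√(1 − 0.0435056) = 1.0225.
Ship A's interval is proper; time dilation gives Δt_B = γΔτ = 1.0225 × 261 hours = 267 hours.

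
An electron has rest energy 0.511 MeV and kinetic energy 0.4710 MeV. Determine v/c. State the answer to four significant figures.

K = (γ−1)mc², so γ = 1 + 0.4710/0.511 = 1.9217.
Then v/c = √(1 − γ⁻²) = √(1 − 0.270788) = √0.729212 = 0.8539.

0.8539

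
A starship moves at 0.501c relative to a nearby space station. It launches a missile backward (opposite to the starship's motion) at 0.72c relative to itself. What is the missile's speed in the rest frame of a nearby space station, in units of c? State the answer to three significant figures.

Relativistic velocity addition: u = (u' + v)/(1 + u'v/c²), with u' = −0.72c and v = 0.501c.
Numerator: −0.72 + 0.501 = −0.219. Denominator: 1 + (−0.72)(0.501) = 0.63928.
u = −0.219/0.63928 = −0.34257, so the speed is 0.343c.

0.343c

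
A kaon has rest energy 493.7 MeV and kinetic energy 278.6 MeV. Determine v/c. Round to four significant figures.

K = (γ−1)mc², so γ = 1 + 278.6/493.7 = 1.5643.
Then v/c = √(1 − γ⁻²) = √(1 − 0.408658) = √0.591342 = 0.7690.

0.7690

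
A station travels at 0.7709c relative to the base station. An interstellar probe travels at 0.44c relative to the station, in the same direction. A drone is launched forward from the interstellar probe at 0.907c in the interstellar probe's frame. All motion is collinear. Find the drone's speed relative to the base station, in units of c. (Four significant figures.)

Apply u = (u'+v)/(1+u'v) twice. Drone in the station frame: (0.907+0.44)/(1+0.907·0.44) = 1.347/1.39908 = 0.96278c.
That velocity, transformed to the rest frame of the base station: (0.96278+0.7709)/(1+0.96278·0.7709) = 1.73368/1.742207102 = 0.99511c.

0.9951c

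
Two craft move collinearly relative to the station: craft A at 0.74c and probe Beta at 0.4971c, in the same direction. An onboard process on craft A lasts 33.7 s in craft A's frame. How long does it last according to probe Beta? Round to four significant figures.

36.50 s

Transform craft A's velocity into probe Beta's frame: (0.74 − 0.4971)/(1 − 0.74·0.4971) = 0.2429/0.632146, so the relative speed is 0.38425c.
γ for this relative speed: γ = 1/√(1 − 0.147648) = 1.0832.
The clock on craft A records proper time, so probe Beta measures Δt = γΔτ = 1.0832 × 33.7 = 36.50 s.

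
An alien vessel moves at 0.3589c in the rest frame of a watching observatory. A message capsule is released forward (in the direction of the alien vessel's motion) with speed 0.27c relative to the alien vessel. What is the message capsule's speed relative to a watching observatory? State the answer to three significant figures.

0.573c

In units of c, u = (u' + v)/(1 + u'v) with u' = 0.27 and v = 0.3589.
Numerator: 0.27 + 0.3589 = 0.6289. Denominator: 1 + (0.27)(0.3589) = 1.096903.
u = 0.6289/1.096903 = 0.57334, so the speed is 0.573c.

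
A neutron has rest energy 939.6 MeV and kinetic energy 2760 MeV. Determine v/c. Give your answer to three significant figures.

0.967

K = (γ−1)mc², so γ = 1 + 2760/939.6 = 3.9374.
Then v/c = √(1 − γ⁻²) = √(1 − 0.0645032) = √0.9354968 = 0.967.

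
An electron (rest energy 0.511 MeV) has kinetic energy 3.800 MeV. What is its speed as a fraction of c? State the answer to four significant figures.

K = (γ−1)mc², so γ = 1 + 3.800/0.511 = 8.4364.
Then v/c = √(1 − γ⁻²) = √(1 − 0.0140503) = √0.9859497 = 0.9929.

0.9929c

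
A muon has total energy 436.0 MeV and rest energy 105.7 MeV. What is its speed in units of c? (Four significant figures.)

0.9702c

γ = E/(mc²) = 436.0/105.7 = 4.1249.
β = √(1 − 1/γ²) = √(1 − 0.0587724) = √0.9412276 = 0.9702.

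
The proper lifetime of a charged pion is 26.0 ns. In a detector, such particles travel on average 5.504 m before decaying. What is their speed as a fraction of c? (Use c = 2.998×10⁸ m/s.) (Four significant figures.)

0.5768c

Let x = d/(cτ) = 5.504 m / (2.998×10⁸ m/s × 2.600×10^-8 s) = 0.70611. Since d = βγcτ, x = βγ = β/√(1−β²).
Solving: β² = x²/(1+x²) = 0.498591/1.498591 = 0.332707, so β = 0.5768.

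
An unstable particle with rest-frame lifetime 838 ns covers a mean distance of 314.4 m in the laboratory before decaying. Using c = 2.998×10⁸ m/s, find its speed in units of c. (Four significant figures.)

0.7812c

Lab distance = (lab lifetime)·v = γτ·βc, so βγ = d/(cτ) = 314.4/(2.998×10⁸ × 8.380×10^-7) = 1.2514.
With βγ = 1.2514: γ² = 1 + (βγ)² = 2.566, and β = (βγ)/γ = 1.2514/1.60187 = 0.7812.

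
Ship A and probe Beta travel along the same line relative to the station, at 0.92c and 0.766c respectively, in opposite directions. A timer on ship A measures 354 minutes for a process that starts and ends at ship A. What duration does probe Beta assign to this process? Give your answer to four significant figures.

2395 minutes

Speed of ship A in probe Beta's frame: u = (v_A + v_B)/(1 + v_A v_B/c²) = (0.92 + 0.766)/(1 + 0.92×0.766) = 1.686/1.70472 = 0.98902; |u| = 0.98902c.
At |u| = 0.98902c, γ = (1 − 0.978161)^(−1/2) = 6.7668.
Ship A's interval is proper; time dilation gives Δt_B = γΔτ = 6.7668 × 354 minutes = 2395 minutes.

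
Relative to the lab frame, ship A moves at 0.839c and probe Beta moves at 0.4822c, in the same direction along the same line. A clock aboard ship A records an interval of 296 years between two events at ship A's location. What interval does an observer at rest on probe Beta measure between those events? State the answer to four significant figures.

Speed of ship A in probe Beta's frame: u = (v_A − v_B)/(1 − v_A v_B/c²) = (0.839 − 0.4822)/(1 − 0.839×0.4822) = 0.3568/0.5954342 = 0.59923; |u| = 0.59923c.
γ for this relative speed: γ = 1/√(1 − 0.359077) = 1.2491.
Ship A's interval is proper; time dilation gives Δt_B = γΔτ = 1.2491 × 296 years = 369.7 years.

369.7 years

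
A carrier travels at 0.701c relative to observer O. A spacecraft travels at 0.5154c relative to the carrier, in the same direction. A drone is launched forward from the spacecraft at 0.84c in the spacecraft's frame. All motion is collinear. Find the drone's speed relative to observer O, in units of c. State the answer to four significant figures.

Apply u = (u'+v)/(1+u'v) twice. Drone in the carrier frame: (0.84+0.5154)/(1+0.84·0.5154) = 1.3554/1.432936 = 0.94589c.
That velocity, transformed to the rest frame of observer O: (0.94589+0.701)/(1+0.94589·0.701) = 1.64689/1.66306889 = 0.99027c.

0.9903c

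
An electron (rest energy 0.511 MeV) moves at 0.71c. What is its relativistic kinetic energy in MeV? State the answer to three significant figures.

0.215 MeV

γ = 1/√(1 − β²) = 1/√(1 − 0.5041) = 1/√0.4959 = 1/0.704202 = 1.42005.
Kinetic energy: K = (γ − 1)mc² = (1.42005 − 1) × 0.511 MeV = 0.42005 × 0.511 = 0.215 MeV.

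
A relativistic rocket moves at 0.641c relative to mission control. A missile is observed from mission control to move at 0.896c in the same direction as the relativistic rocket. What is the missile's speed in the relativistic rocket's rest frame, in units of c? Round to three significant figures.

0.599c

Transform to the relativistic rocket's frame: u' = (u − v)/(1 − uv/c²).
u' = (0.896 − 0.641)/(1 − 0.896×0.641) = 0.255/0.425664 = 0.59906.
Speed in the relativistic rocket's frame: 0.599c (in the same direction).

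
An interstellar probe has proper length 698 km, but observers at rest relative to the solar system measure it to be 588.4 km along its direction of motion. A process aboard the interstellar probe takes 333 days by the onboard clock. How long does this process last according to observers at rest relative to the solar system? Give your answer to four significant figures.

From L = L₀/γ: γ = 698/588.4 = 1.18627.
The same γ dilates the second interval: 1.18627 × 333 days = 395.0 days.

395.0 days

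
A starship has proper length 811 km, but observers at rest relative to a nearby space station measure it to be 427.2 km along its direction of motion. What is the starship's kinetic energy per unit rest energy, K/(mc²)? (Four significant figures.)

γ = L₀/L = 811/427.2 = 1.89841.
Since K = (γ−1)mc², K/(mc²) = 1.89841 − 1 = 0.8984.

0.8984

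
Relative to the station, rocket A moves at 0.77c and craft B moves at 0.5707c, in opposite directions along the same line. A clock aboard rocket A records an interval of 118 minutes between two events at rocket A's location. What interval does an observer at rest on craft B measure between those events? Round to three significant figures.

324 minutes

Transform rocket A's velocity into craft B's frame: (0.77 + 0.5707)/(1 + 0.77·0.5707) = 1.3407/1.439439, so the relative speed is 0.9314c.
γ for this relative speed: γ = 1/√(1 − 0.867506) = 2.7473.
Rocket A's interval is proper; time dilation gives Δt_B = γΔτ = 2.7473 × 118 minutes = 324 minutes.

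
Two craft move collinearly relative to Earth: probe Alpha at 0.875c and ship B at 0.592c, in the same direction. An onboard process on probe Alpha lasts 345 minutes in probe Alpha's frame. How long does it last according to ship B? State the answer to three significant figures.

426 minutes

Transform probe Alpha's velocity into ship B's frame: (0.875 − 0.592)/(1 − 0.875·0.592) = 0.283/0.482, so the relative speed is 0.58714c.
γ for this relative speed: γ = 1/√(1 − 0.344733) = 1.2354.
Probe Alpha's interval is proper; time dilation gives Δt_B = γΔτ = 1.2354 × 345 minutes = 426 minutes.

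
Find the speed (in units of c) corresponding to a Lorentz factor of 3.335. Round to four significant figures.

0.9540c

β = √(1 − 1/γ²) = √(1 − 1/11.122225) = √0.91009 = 0.9540.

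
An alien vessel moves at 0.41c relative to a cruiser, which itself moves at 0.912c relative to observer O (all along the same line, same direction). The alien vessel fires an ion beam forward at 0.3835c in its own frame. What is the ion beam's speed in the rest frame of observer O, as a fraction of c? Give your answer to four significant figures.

First combine the ion beam and alien vessel (S''→S'): u₁ = (0.3835 + 0.41)/(1 + 0.3835×0.41) = 0.7935/1.157235 = 0.68569.
Then combine with the cruiser (S'→S): u = (0.68569 + 0.912)/(1 + 0.68569×0.912) = 1.59769/1.62534928 = 0.98298.

0.9830c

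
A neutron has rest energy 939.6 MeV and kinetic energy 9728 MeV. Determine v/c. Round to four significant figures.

0.9961

γ = 1 + K/(mc²) = 1 + 9728/939.6 = 11.353.
β = √(1 − 1/γ²) = √(1 − 0.00775852) = √0.99224148 = 0.9961.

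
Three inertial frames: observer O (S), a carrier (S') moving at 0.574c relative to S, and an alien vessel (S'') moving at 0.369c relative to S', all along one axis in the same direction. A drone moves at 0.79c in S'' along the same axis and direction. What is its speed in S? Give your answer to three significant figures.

0.971c

First combine the drone and alien vessel (S''→S'): u₁ = (0.79 + 0.369)/(1 + 0.79×0.369) = 1.159/1.29151 = 0.8974.
Then combine with the carrier (S'→S): u = (0.8974 + 0.574)/(1 + 0.8974×0.574) = 1.4714/1.5151076 = 0.97115.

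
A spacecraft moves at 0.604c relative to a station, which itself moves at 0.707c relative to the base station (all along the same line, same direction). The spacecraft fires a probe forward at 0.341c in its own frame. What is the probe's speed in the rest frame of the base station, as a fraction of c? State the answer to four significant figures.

0.9592c

First combine the probe and spacecraft (S''→S'): u₁ = (0.341 + 0.604)/(1 + 0.341×0.604) = 0.945/1.205964 = 0.78361.
Then combine with the station (S'→S): u = (0.78361 + 0.707)/(1 + 0.78361×0.707) = 1.49061/1.55401227 = 0.9592.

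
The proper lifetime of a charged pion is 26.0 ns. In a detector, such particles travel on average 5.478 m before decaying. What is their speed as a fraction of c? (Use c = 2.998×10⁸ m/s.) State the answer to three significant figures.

0.575c

Let x = d/(cτ) = 5.478 m / (2.998×10⁸ m/s × 2.600×10^-8 s) = 0.70278. Since d = βγcτ, x = βγ = β/√(1−β²).
Solving: β² = x²/(1+x²) = 0.4939/1.4939 = 0.330611, so β = 0.575.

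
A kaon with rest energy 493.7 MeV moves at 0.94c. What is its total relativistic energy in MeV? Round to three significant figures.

1450 MeV

γ = 1/√(1 − β²) = 1/√(1 − 0.8836) = 1/√0.1164 = 1/0.341174 = 2.9311.
Total energy: E = γmc² = 2.9311 × 493.7 MeV = 1450 MeV.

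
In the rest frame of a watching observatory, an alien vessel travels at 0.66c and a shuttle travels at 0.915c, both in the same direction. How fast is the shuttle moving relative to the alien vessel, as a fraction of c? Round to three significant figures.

0.644c

Transform to the alien vessel's frame: u' = (u − v)/(1 − uv/c²).
u' = (0.915 − 0.66)/(1 − 0.915×0.66) = 0.255/0.3961 = 0.64378.
Speed in the alien vessel's frame: 0.644c (in the same direction).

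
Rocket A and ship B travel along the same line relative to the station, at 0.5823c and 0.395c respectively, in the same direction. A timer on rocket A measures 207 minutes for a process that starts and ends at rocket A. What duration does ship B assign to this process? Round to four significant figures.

213.4 minutes

The velocity of rocket A relative to ship B is (0.5823 − 0.395)c / (1 − 0.5823×0.395) = 0.24325c; relative speed 0.24325c.
At |u| = 0.24325c, γ = (1 − 0.0591706)^(−1/2) = 1.031.
The clock on rocket A records proper time, so ship B measures Δt = γΔτ = 1.031 × 207 = 213.4 minutes.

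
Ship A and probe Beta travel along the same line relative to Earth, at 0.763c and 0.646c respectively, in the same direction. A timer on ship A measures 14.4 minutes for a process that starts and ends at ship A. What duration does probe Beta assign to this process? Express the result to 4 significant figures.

The velocity of ship A relative to probe Beta is (0.763 − 0.646)c / (1 − 0.763×0.646) = 0.23072c; relative speed 0.23072c.
At |u| = 0.23072c, γ = (1 − 0.0532317)^(−1/2) = 1.0277.
The clock on ship A records proper time, so probe Beta measures Δt = γΔτ = 1.0277 × 14.4 = 14.80 minutes.

14.80 minutes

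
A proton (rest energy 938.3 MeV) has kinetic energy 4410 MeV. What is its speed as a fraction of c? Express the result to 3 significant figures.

K = (γ−1)mc², so γ = 1 + 4410/938.3 = 5.7.
Then v/c = √(1 − γ⁻²) = √(1 − 0.0307787) = √0.9692213 = 0.984.

0.984c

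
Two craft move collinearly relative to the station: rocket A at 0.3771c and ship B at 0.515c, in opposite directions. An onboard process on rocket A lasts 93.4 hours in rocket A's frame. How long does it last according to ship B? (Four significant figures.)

Transform rocket A's velocity into ship B's frame: (0.3771 + 0.515)/(1 + 0.3771·0.515) = 0.8921/1.1942065, so the relative speed is 0.74702c.
At |u| = 0.74702c, γ = (1 − 0.558039)^(−1/2) = 1.5042.
The clock on rocket A records proper time, so ship B measures Δt = γΔτ = 1.5042 × 93.4 = 140.5 hours.

140.5 hours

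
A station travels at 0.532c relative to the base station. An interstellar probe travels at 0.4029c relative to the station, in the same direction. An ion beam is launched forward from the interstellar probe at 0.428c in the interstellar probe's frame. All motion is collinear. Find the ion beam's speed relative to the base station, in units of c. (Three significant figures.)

0.901c

Apply u = (u'+v)/(1+u'v) twice. Ion beam in the station frame: (0.428+0.4029)/(1+0.428·0.4029) = 0.8309/1.1724412 = 0.70869c.
That velocity, transformed to the rest frame of the base station: (0.70869+0.532)/(1+0.70869·0.532) = 1.24069/1.37702308 = 0.90099c.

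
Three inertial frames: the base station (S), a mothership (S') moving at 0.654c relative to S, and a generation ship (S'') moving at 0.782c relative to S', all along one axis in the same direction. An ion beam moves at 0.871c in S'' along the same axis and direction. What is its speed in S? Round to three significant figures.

0.996c

First combine the ion beam and generation ship (S''→S'): u₁ = (0.871 + 0.782)/(1 + 0.871×0.782) = 1.653/1.681122 = 0.98327.
Then combine with the mothership (S'→S): u = (0.98327 + 0.654)/(1 + 0.98327×0.654) = 1.63727/1.64305858 = 0.99648.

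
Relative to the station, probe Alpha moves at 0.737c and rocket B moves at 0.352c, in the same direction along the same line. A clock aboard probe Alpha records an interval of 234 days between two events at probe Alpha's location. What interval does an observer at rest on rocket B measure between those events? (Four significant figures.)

The velocity of probe Alpha relative to rocket B is (0.737 − 0.352)c / (1 − 0.737×0.352) = 0.51987c; relative speed 0.51987c.
At |u| = 0.51987c, γ = (1 − 0.270265)^(−1/2) = 1.1706.
Probe Alpha's interval is proper; time dilation gives Δt_B = γΔτ = 1.1706 × 234 days = 273.9 days.

273.9 days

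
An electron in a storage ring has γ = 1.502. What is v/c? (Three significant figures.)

0.746

β = √(1 − 1/γ²) = √(1 − 1/2.256004) = √0.556738 = 0.746.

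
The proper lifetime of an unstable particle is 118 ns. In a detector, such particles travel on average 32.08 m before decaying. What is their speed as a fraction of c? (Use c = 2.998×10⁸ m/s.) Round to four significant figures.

Let x = d/(cτ) = 32.08 m / (2.998×10⁸ m/s × 1.180×10^-7 s) = 0.90682. Since d = βγcτ, x = βγ = β/√(1−β²).
Solving: β² = x²/(1+x²) = 0.822323/1.822323 = 0.45125, so β = 0.6718.

0.6718c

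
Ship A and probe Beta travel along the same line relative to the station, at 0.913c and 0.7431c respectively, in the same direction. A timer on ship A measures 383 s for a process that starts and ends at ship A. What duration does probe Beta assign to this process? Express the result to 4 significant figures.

451.1 s

Speed of ship A in probe Beta's frame: u = (v_A − v_B)/(1 − v_A v_B/c²) = (0.913 − 0.7431)/(1 − 0.913×0.7431) = 0.1699/0.3215497 = 0.52838; |u| = 0.52838c.
γ for this relative speed: γ = 1/√(1 − 0.279185) = 1.1778.
Ship A's interval is proper; time dilation gives Δt_B = γΔτ = 1.1778 × 383 s = 451.1 s.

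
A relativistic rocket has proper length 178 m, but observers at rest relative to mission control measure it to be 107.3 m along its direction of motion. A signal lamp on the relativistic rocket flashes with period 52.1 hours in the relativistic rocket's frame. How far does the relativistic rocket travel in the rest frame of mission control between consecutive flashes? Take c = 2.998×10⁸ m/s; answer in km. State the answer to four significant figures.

γ = L₀/L = 178/107.3 = 1.6589.
β = √(1 − 1/γ²) = 0.79789. Lab-frame period = γτ = 1.6589×52.1 hours = 86.429 hours. Distance = βc × γτ = 0.79789 × 2.998×10⁸ m/s × 311144.4 s = 7.4428×10^13 m = 7.443×10^10 km.

7.443×10^10 km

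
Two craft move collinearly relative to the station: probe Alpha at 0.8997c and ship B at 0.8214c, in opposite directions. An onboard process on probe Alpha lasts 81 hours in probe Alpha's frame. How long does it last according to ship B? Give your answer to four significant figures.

Speed of probe Alpha in ship B's frame: u = (v_A + v_B)/(1 + v_A v_B/c²) = (0.8997 + 0.8214)/(1 + 0.8997×0.8214) = 1.7211/1.73901358 = 0.9897; |u| = 0.9897c.
γ for this relative speed: γ = 1/√(1 − 0.979506) = 6.9853.
The clock on probe Alpha records proper time, so ship B measures Δt = γΔτ = 6.9853 × 81 = 565.8 hours.

565.8 hours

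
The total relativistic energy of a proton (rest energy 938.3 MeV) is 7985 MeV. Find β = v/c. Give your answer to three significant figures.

Total energy E = γmc² gives γ = 7985/938.3 = 8.5101.
Hence β = √(1 − 1/γ²) = √(1 − 0.013808) = √0.986192 = 0.993.

0.993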